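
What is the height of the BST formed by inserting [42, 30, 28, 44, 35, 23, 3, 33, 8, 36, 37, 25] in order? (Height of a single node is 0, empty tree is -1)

Insertion order: [42, 30, 28, 44, 35, 23, 3, 33, 8, 36, 37, 25]
Tree (level-order array): [42, 30, 44, 28, 35, None, None, 23, None, 33, 36, 3, 25, None, None, None, 37, None, 8]
Compute height bottom-up (empty subtree = -1):
  height(8) = 1 + max(-1, -1) = 0
  height(3) = 1 + max(-1, 0) = 1
  height(25) = 1 + max(-1, -1) = 0
  height(23) = 1 + max(1, 0) = 2
  height(28) = 1 + max(2, -1) = 3
  height(33) = 1 + max(-1, -1) = 0
  height(37) = 1 + max(-1, -1) = 0
  height(36) = 1 + max(-1, 0) = 1
  height(35) = 1 + max(0, 1) = 2
  height(30) = 1 + max(3, 2) = 4
  height(44) = 1 + max(-1, -1) = 0
  height(42) = 1 + max(4, 0) = 5
Height = 5


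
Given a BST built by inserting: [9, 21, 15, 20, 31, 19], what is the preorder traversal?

Tree insertion order: [9, 21, 15, 20, 31, 19]
Tree (level-order array): [9, None, 21, 15, 31, None, 20, None, None, 19]
Preorder traversal: [9, 21, 15, 20, 19, 31]


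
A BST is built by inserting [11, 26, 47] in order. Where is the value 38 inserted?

Starting tree (level order): [11, None, 26, None, 47]
Insertion path: 11 -> 26 -> 47
Result: insert 38 as left child of 47
Final tree (level order): [11, None, 26, None, 47, 38]


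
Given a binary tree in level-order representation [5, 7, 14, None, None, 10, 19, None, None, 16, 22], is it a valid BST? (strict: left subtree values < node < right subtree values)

Level-order array: [5, 7, 14, None, None, 10, 19, None, None, 16, 22]
Validate using subtree bounds (lo, hi): at each node, require lo < value < hi,
then recurse left with hi=value and right with lo=value.
Preorder trace (stopping at first violation):
  at node 5 with bounds (-inf, +inf): OK
  at node 7 with bounds (-inf, 5): VIOLATION
Node 7 violates its bound: not (-inf < 7 < 5).
Result: Not a valid BST


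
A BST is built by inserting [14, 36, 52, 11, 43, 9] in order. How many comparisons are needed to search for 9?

Search path for 9: 14 -> 11 -> 9
Found: True
Comparisons: 3


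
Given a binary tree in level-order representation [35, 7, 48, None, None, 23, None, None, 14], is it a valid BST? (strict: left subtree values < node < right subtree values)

Level-order array: [35, 7, 48, None, None, 23, None, None, 14]
Validate using subtree bounds (lo, hi): at each node, require lo < value < hi,
then recurse left with hi=value and right with lo=value.
Preorder trace (stopping at first violation):
  at node 35 with bounds (-inf, +inf): OK
  at node 7 with bounds (-inf, 35): OK
  at node 48 with bounds (35, +inf): OK
  at node 23 with bounds (35, 48): VIOLATION
Node 23 violates its bound: not (35 < 23 < 48).
Result: Not a valid BST


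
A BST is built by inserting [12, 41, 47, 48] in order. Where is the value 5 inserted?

Starting tree (level order): [12, None, 41, None, 47, None, 48]
Insertion path: 12
Result: insert 5 as left child of 12
Final tree (level order): [12, 5, 41, None, None, None, 47, None, 48]


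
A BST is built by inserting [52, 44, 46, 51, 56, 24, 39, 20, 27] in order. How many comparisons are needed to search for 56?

Search path for 56: 52 -> 56
Found: True
Comparisons: 2


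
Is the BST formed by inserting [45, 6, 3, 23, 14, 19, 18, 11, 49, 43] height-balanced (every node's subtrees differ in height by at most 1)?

Tree (level-order array): [45, 6, 49, 3, 23, None, None, None, None, 14, 43, 11, 19, None, None, None, None, 18]
Definition: a tree is height-balanced if, at every node, |h(left) - h(right)| <= 1 (empty subtree has height -1).
Bottom-up per-node check:
  node 3: h_left=-1, h_right=-1, diff=0 [OK], height=0
  node 11: h_left=-1, h_right=-1, diff=0 [OK], height=0
  node 18: h_left=-1, h_right=-1, diff=0 [OK], height=0
  node 19: h_left=0, h_right=-1, diff=1 [OK], height=1
  node 14: h_left=0, h_right=1, diff=1 [OK], height=2
  node 43: h_left=-1, h_right=-1, diff=0 [OK], height=0
  node 23: h_left=2, h_right=0, diff=2 [FAIL (|2-0|=2 > 1)], height=3
  node 6: h_left=0, h_right=3, diff=3 [FAIL (|0-3|=3 > 1)], height=4
  node 49: h_left=-1, h_right=-1, diff=0 [OK], height=0
  node 45: h_left=4, h_right=0, diff=4 [FAIL (|4-0|=4 > 1)], height=5
Node 23 violates the condition: |2 - 0| = 2 > 1.
Result: Not balanced


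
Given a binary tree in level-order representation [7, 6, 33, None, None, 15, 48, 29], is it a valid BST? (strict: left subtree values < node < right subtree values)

Level-order array: [7, 6, 33, None, None, 15, 48, 29]
Validate using subtree bounds (lo, hi): at each node, require lo < value < hi,
then recurse left with hi=value and right with lo=value.
Preorder trace (stopping at first violation):
  at node 7 with bounds (-inf, +inf): OK
  at node 6 with bounds (-inf, 7): OK
  at node 33 with bounds (7, +inf): OK
  at node 15 with bounds (7, 33): OK
  at node 29 with bounds (7, 15): VIOLATION
Node 29 violates its bound: not (7 < 29 < 15).
Result: Not a valid BST


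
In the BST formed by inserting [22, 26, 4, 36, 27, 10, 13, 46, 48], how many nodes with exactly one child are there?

Tree built from: [22, 26, 4, 36, 27, 10, 13, 46, 48]
Tree (level-order array): [22, 4, 26, None, 10, None, 36, None, 13, 27, 46, None, None, None, None, None, 48]
Rule: These are nodes with exactly 1 non-null child.
Per-node child counts:
  node 22: 2 child(ren)
  node 4: 1 child(ren)
  node 10: 1 child(ren)
  node 13: 0 child(ren)
  node 26: 1 child(ren)
  node 36: 2 child(ren)
  node 27: 0 child(ren)
  node 46: 1 child(ren)
  node 48: 0 child(ren)
Matching nodes: [4, 10, 26, 46]
Count of nodes with exactly one child: 4


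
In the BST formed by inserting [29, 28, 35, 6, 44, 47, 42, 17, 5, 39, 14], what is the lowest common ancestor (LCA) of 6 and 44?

Tree insertion order: [29, 28, 35, 6, 44, 47, 42, 17, 5, 39, 14]
Tree (level-order array): [29, 28, 35, 6, None, None, 44, 5, 17, 42, 47, None, None, 14, None, 39]
In a BST, the LCA of p=6, q=44 is the first node v on the
root-to-leaf path with p <= v <= q (go left if both < v, right if both > v).
Walk from root:
  at 29: 6 <= 29 <= 44, this is the LCA
LCA = 29


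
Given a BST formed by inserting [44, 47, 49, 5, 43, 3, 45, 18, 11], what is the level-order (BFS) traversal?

Tree insertion order: [44, 47, 49, 5, 43, 3, 45, 18, 11]
Tree (level-order array): [44, 5, 47, 3, 43, 45, 49, None, None, 18, None, None, None, None, None, 11]
BFS from the root, enqueuing left then right child of each popped node:
  queue [44] -> pop 44, enqueue [5, 47], visited so far: [44]
  queue [5, 47] -> pop 5, enqueue [3, 43], visited so far: [44, 5]
  queue [47, 3, 43] -> pop 47, enqueue [45, 49], visited so far: [44, 5, 47]
  queue [3, 43, 45, 49] -> pop 3, enqueue [none], visited so far: [44, 5, 47, 3]
  queue [43, 45, 49] -> pop 43, enqueue [18], visited so far: [44, 5, 47, 3, 43]
  queue [45, 49, 18] -> pop 45, enqueue [none], visited so far: [44, 5, 47, 3, 43, 45]
  queue [49, 18] -> pop 49, enqueue [none], visited so far: [44, 5, 47, 3, 43, 45, 49]
  queue [18] -> pop 18, enqueue [11], visited so far: [44, 5, 47, 3, 43, 45, 49, 18]
  queue [11] -> pop 11, enqueue [none], visited so far: [44, 5, 47, 3, 43, 45, 49, 18, 11]
Result: [44, 5, 47, 3, 43, 45, 49, 18, 11]


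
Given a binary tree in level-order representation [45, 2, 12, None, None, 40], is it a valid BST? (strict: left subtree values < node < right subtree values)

Level-order array: [45, 2, 12, None, None, 40]
Validate using subtree bounds (lo, hi): at each node, require lo < value < hi,
then recurse left with hi=value and right with lo=value.
Preorder trace (stopping at first violation):
  at node 45 with bounds (-inf, +inf): OK
  at node 2 with bounds (-inf, 45): OK
  at node 12 with bounds (45, +inf): VIOLATION
Node 12 violates its bound: not (45 < 12 < +inf).
Result: Not a valid BST


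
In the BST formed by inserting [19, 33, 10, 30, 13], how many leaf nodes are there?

Tree built from: [19, 33, 10, 30, 13]
Tree (level-order array): [19, 10, 33, None, 13, 30]
Rule: A leaf has 0 children.
Per-node child counts:
  node 19: 2 child(ren)
  node 10: 1 child(ren)
  node 13: 0 child(ren)
  node 33: 1 child(ren)
  node 30: 0 child(ren)
Matching nodes: [13, 30]
Count of leaf nodes: 2


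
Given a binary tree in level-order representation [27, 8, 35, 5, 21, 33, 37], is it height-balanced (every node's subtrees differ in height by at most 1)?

Tree (level-order array): [27, 8, 35, 5, 21, 33, 37]
Definition: a tree is height-balanced if, at every node, |h(left) - h(right)| <= 1 (empty subtree has height -1).
Bottom-up per-node check:
  node 5: h_left=-1, h_right=-1, diff=0 [OK], height=0
  node 21: h_left=-1, h_right=-1, diff=0 [OK], height=0
  node 8: h_left=0, h_right=0, diff=0 [OK], height=1
  node 33: h_left=-1, h_right=-1, diff=0 [OK], height=0
  node 37: h_left=-1, h_right=-1, diff=0 [OK], height=0
  node 35: h_left=0, h_right=0, diff=0 [OK], height=1
  node 27: h_left=1, h_right=1, diff=0 [OK], height=2
All nodes satisfy the balance condition.
Result: Balanced


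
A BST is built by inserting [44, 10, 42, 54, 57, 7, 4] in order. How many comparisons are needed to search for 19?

Search path for 19: 44 -> 10 -> 42
Found: False
Comparisons: 3


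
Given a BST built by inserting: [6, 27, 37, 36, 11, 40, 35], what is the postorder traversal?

Tree insertion order: [6, 27, 37, 36, 11, 40, 35]
Tree (level-order array): [6, None, 27, 11, 37, None, None, 36, 40, 35]
Postorder traversal: [11, 35, 36, 40, 37, 27, 6]


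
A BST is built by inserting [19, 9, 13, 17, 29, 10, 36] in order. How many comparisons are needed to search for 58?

Search path for 58: 19 -> 29 -> 36
Found: False
Comparisons: 3


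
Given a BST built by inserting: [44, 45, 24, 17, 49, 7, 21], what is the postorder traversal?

Tree insertion order: [44, 45, 24, 17, 49, 7, 21]
Tree (level-order array): [44, 24, 45, 17, None, None, 49, 7, 21]
Postorder traversal: [7, 21, 17, 24, 49, 45, 44]


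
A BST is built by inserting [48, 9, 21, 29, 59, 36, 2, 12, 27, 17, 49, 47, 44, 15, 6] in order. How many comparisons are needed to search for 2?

Search path for 2: 48 -> 9 -> 2
Found: True
Comparisons: 3


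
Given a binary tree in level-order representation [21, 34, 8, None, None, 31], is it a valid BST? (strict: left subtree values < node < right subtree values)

Level-order array: [21, 34, 8, None, None, 31]
Validate using subtree bounds (lo, hi): at each node, require lo < value < hi,
then recurse left with hi=value and right with lo=value.
Preorder trace (stopping at first violation):
  at node 21 with bounds (-inf, +inf): OK
  at node 34 with bounds (-inf, 21): VIOLATION
Node 34 violates its bound: not (-inf < 34 < 21).
Result: Not a valid BST


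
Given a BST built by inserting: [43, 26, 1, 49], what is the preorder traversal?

Tree insertion order: [43, 26, 1, 49]
Tree (level-order array): [43, 26, 49, 1]
Preorder traversal: [43, 26, 1, 49]


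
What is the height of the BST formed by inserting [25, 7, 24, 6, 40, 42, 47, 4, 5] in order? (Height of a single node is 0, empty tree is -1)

Insertion order: [25, 7, 24, 6, 40, 42, 47, 4, 5]
Tree (level-order array): [25, 7, 40, 6, 24, None, 42, 4, None, None, None, None, 47, None, 5]
Compute height bottom-up (empty subtree = -1):
  height(5) = 1 + max(-1, -1) = 0
  height(4) = 1 + max(-1, 0) = 1
  height(6) = 1 + max(1, -1) = 2
  height(24) = 1 + max(-1, -1) = 0
  height(7) = 1 + max(2, 0) = 3
  height(47) = 1 + max(-1, -1) = 0
  height(42) = 1 + max(-1, 0) = 1
  height(40) = 1 + max(-1, 1) = 2
  height(25) = 1 + max(3, 2) = 4
Height = 4


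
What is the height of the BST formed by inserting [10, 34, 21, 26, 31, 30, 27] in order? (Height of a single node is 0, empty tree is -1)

Insertion order: [10, 34, 21, 26, 31, 30, 27]
Tree (level-order array): [10, None, 34, 21, None, None, 26, None, 31, 30, None, 27]
Compute height bottom-up (empty subtree = -1):
  height(27) = 1 + max(-1, -1) = 0
  height(30) = 1 + max(0, -1) = 1
  height(31) = 1 + max(1, -1) = 2
  height(26) = 1 + max(-1, 2) = 3
  height(21) = 1 + max(-1, 3) = 4
  height(34) = 1 + max(4, -1) = 5
  height(10) = 1 + max(-1, 5) = 6
Height = 6


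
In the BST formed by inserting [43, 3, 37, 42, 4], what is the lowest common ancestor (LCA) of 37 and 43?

Tree insertion order: [43, 3, 37, 42, 4]
Tree (level-order array): [43, 3, None, None, 37, 4, 42]
In a BST, the LCA of p=37, q=43 is the first node v on the
root-to-leaf path with p <= v <= q (go left if both < v, right if both > v).
Walk from root:
  at 43: 37 <= 43 <= 43, this is the LCA
LCA = 43


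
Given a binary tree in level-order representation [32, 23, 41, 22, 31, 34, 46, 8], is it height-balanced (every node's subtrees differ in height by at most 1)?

Tree (level-order array): [32, 23, 41, 22, 31, 34, 46, 8]
Definition: a tree is height-balanced if, at every node, |h(left) - h(right)| <= 1 (empty subtree has height -1).
Bottom-up per-node check:
  node 8: h_left=-1, h_right=-1, diff=0 [OK], height=0
  node 22: h_left=0, h_right=-1, diff=1 [OK], height=1
  node 31: h_left=-1, h_right=-1, diff=0 [OK], height=0
  node 23: h_left=1, h_right=0, diff=1 [OK], height=2
  node 34: h_left=-1, h_right=-1, diff=0 [OK], height=0
  node 46: h_left=-1, h_right=-1, diff=0 [OK], height=0
  node 41: h_left=0, h_right=0, diff=0 [OK], height=1
  node 32: h_left=2, h_right=1, diff=1 [OK], height=3
All nodes satisfy the balance condition.
Result: Balanced


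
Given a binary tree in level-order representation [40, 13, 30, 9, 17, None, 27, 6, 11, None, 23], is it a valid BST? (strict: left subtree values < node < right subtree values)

Level-order array: [40, 13, 30, 9, 17, None, 27, 6, 11, None, 23]
Validate using subtree bounds (lo, hi): at each node, require lo < value < hi,
then recurse left with hi=value and right with lo=value.
Preorder trace (stopping at first violation):
  at node 40 with bounds (-inf, +inf): OK
  at node 13 with bounds (-inf, 40): OK
  at node 9 with bounds (-inf, 13): OK
  at node 6 with bounds (-inf, 9): OK
  at node 11 with bounds (9, 13): OK
  at node 17 with bounds (13, 40): OK
  at node 23 with bounds (17, 40): OK
  at node 30 with bounds (40, +inf): VIOLATION
Node 30 violates its bound: not (40 < 30 < +inf).
Result: Not a valid BST


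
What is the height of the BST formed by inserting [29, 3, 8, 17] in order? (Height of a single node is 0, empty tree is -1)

Insertion order: [29, 3, 8, 17]
Tree (level-order array): [29, 3, None, None, 8, None, 17]
Compute height bottom-up (empty subtree = -1):
  height(17) = 1 + max(-1, -1) = 0
  height(8) = 1 + max(-1, 0) = 1
  height(3) = 1 + max(-1, 1) = 2
  height(29) = 1 + max(2, -1) = 3
Height = 3


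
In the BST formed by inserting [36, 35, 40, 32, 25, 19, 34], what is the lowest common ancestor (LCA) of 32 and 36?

Tree insertion order: [36, 35, 40, 32, 25, 19, 34]
Tree (level-order array): [36, 35, 40, 32, None, None, None, 25, 34, 19]
In a BST, the LCA of p=32, q=36 is the first node v on the
root-to-leaf path with p <= v <= q (go left if both < v, right if both > v).
Walk from root:
  at 36: 32 <= 36 <= 36, this is the LCA
LCA = 36


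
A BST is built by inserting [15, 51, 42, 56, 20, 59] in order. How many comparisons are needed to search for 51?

Search path for 51: 15 -> 51
Found: True
Comparisons: 2


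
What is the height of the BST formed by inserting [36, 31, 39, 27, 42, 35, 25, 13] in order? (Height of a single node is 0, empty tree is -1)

Insertion order: [36, 31, 39, 27, 42, 35, 25, 13]
Tree (level-order array): [36, 31, 39, 27, 35, None, 42, 25, None, None, None, None, None, 13]
Compute height bottom-up (empty subtree = -1):
  height(13) = 1 + max(-1, -1) = 0
  height(25) = 1 + max(0, -1) = 1
  height(27) = 1 + max(1, -1) = 2
  height(35) = 1 + max(-1, -1) = 0
  height(31) = 1 + max(2, 0) = 3
  height(42) = 1 + max(-1, -1) = 0
  height(39) = 1 + max(-1, 0) = 1
  height(36) = 1 + max(3, 1) = 4
Height = 4


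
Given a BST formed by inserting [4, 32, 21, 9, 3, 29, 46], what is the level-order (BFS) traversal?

Tree insertion order: [4, 32, 21, 9, 3, 29, 46]
Tree (level-order array): [4, 3, 32, None, None, 21, 46, 9, 29]
BFS from the root, enqueuing left then right child of each popped node:
  queue [4] -> pop 4, enqueue [3, 32], visited so far: [4]
  queue [3, 32] -> pop 3, enqueue [none], visited so far: [4, 3]
  queue [32] -> pop 32, enqueue [21, 46], visited so far: [4, 3, 32]
  queue [21, 46] -> pop 21, enqueue [9, 29], visited so far: [4, 3, 32, 21]
  queue [46, 9, 29] -> pop 46, enqueue [none], visited so far: [4, 3, 32, 21, 46]
  queue [9, 29] -> pop 9, enqueue [none], visited so far: [4, 3, 32, 21, 46, 9]
  queue [29] -> pop 29, enqueue [none], visited so far: [4, 3, 32, 21, 46, 9, 29]
Result: [4, 3, 32, 21, 46, 9, 29]


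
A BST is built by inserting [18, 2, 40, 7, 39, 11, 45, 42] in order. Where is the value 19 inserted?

Starting tree (level order): [18, 2, 40, None, 7, 39, 45, None, 11, None, None, 42]
Insertion path: 18 -> 40 -> 39
Result: insert 19 as left child of 39
Final tree (level order): [18, 2, 40, None, 7, 39, 45, None, 11, 19, None, 42]


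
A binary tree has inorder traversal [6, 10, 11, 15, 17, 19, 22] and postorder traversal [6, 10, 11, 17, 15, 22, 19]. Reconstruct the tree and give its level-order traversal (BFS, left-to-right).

Inorder:   [6, 10, 11, 15, 17, 19, 22]
Postorder: [6, 10, 11, 17, 15, 22, 19]
Algorithm: postorder visits root last, so walk postorder right-to-left;
each value is the root of the current inorder slice — split it at that
value, recurse on the right subtree first, then the left.
Recursive splits:
  root=19; inorder splits into left=[6, 10, 11, 15, 17], right=[22]
  root=22; inorder splits into left=[], right=[]
  root=15; inorder splits into left=[6, 10, 11], right=[17]
  root=17; inorder splits into left=[], right=[]
  root=11; inorder splits into left=[6, 10], right=[]
  root=10; inorder splits into left=[6], right=[]
  root=6; inorder splits into left=[], right=[]
Reconstructed level-order: [19, 15, 22, 11, 17, 10, 6]


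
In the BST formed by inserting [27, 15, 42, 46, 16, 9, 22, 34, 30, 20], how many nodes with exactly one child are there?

Tree built from: [27, 15, 42, 46, 16, 9, 22, 34, 30, 20]
Tree (level-order array): [27, 15, 42, 9, 16, 34, 46, None, None, None, 22, 30, None, None, None, 20]
Rule: These are nodes with exactly 1 non-null child.
Per-node child counts:
  node 27: 2 child(ren)
  node 15: 2 child(ren)
  node 9: 0 child(ren)
  node 16: 1 child(ren)
  node 22: 1 child(ren)
  node 20: 0 child(ren)
  node 42: 2 child(ren)
  node 34: 1 child(ren)
  node 30: 0 child(ren)
  node 46: 0 child(ren)
Matching nodes: [16, 22, 34]
Count of nodes with exactly one child: 3


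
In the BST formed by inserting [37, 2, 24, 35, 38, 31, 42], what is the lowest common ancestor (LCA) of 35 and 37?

Tree insertion order: [37, 2, 24, 35, 38, 31, 42]
Tree (level-order array): [37, 2, 38, None, 24, None, 42, None, 35, None, None, 31]
In a BST, the LCA of p=35, q=37 is the first node v on the
root-to-leaf path with p <= v <= q (go left if both < v, right if both > v).
Walk from root:
  at 37: 35 <= 37 <= 37, this is the LCA
LCA = 37


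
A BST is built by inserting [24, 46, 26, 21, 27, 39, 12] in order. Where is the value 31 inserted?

Starting tree (level order): [24, 21, 46, 12, None, 26, None, None, None, None, 27, None, 39]
Insertion path: 24 -> 46 -> 26 -> 27 -> 39
Result: insert 31 as left child of 39
Final tree (level order): [24, 21, 46, 12, None, 26, None, None, None, None, 27, None, 39, 31]


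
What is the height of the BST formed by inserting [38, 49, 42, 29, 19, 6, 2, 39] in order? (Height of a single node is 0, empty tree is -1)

Insertion order: [38, 49, 42, 29, 19, 6, 2, 39]
Tree (level-order array): [38, 29, 49, 19, None, 42, None, 6, None, 39, None, 2]
Compute height bottom-up (empty subtree = -1):
  height(2) = 1 + max(-1, -1) = 0
  height(6) = 1 + max(0, -1) = 1
  height(19) = 1 + max(1, -1) = 2
  height(29) = 1 + max(2, -1) = 3
  height(39) = 1 + max(-1, -1) = 0
  height(42) = 1 + max(0, -1) = 1
  height(49) = 1 + max(1, -1) = 2
  height(38) = 1 + max(3, 2) = 4
Height = 4


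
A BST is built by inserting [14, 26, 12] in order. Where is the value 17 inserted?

Starting tree (level order): [14, 12, 26]
Insertion path: 14 -> 26
Result: insert 17 as left child of 26
Final tree (level order): [14, 12, 26, None, None, 17]


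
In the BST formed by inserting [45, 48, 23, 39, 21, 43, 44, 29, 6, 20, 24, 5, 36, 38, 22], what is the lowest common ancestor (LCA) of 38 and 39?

Tree insertion order: [45, 48, 23, 39, 21, 43, 44, 29, 6, 20, 24, 5, 36, 38, 22]
Tree (level-order array): [45, 23, 48, 21, 39, None, None, 6, 22, 29, 43, 5, 20, None, None, 24, 36, None, 44, None, None, None, None, None, None, None, 38]
In a BST, the LCA of p=38, q=39 is the first node v on the
root-to-leaf path with p <= v <= q (go left if both < v, right if both > v).
Walk from root:
  at 45: both 38 and 39 < 45, go left
  at 23: both 38 and 39 > 23, go right
  at 39: 38 <= 39 <= 39, this is the LCA
LCA = 39


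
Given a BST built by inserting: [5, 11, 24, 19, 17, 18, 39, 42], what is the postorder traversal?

Tree insertion order: [5, 11, 24, 19, 17, 18, 39, 42]
Tree (level-order array): [5, None, 11, None, 24, 19, 39, 17, None, None, 42, None, 18]
Postorder traversal: [18, 17, 19, 42, 39, 24, 11, 5]


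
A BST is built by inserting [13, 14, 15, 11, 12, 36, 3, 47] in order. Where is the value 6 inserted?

Starting tree (level order): [13, 11, 14, 3, 12, None, 15, None, None, None, None, None, 36, None, 47]
Insertion path: 13 -> 11 -> 3
Result: insert 6 as right child of 3
Final tree (level order): [13, 11, 14, 3, 12, None, 15, None, 6, None, None, None, 36, None, None, None, 47]


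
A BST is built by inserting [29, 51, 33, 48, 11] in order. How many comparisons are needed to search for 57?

Search path for 57: 29 -> 51
Found: False
Comparisons: 2


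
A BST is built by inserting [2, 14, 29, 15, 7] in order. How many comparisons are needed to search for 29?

Search path for 29: 2 -> 14 -> 29
Found: True
Comparisons: 3


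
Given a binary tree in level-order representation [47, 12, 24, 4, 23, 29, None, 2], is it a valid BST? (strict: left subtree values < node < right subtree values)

Level-order array: [47, 12, 24, 4, 23, 29, None, 2]
Validate using subtree bounds (lo, hi): at each node, require lo < value < hi,
then recurse left with hi=value and right with lo=value.
Preorder trace (stopping at first violation):
  at node 47 with bounds (-inf, +inf): OK
  at node 12 with bounds (-inf, 47): OK
  at node 4 with bounds (-inf, 12): OK
  at node 2 with bounds (-inf, 4): OK
  at node 23 with bounds (12, 47): OK
  at node 24 with bounds (47, +inf): VIOLATION
Node 24 violates its bound: not (47 < 24 < +inf).
Result: Not a valid BST


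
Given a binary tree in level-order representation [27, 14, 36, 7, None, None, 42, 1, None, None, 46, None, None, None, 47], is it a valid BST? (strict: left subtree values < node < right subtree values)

Level-order array: [27, 14, 36, 7, None, None, 42, 1, None, None, 46, None, None, None, 47]
Validate using subtree bounds (lo, hi): at each node, require lo < value < hi,
then recurse left with hi=value and right with lo=value.
Preorder trace (stopping at first violation):
  at node 27 with bounds (-inf, +inf): OK
  at node 14 with bounds (-inf, 27): OK
  at node 7 with bounds (-inf, 14): OK
  at node 1 with bounds (-inf, 7): OK
  at node 36 with bounds (27, +inf): OK
  at node 42 with bounds (36, +inf): OK
  at node 46 with bounds (42, +inf): OK
  at node 47 with bounds (46, +inf): OK
No violation found at any node.
Result: Valid BST


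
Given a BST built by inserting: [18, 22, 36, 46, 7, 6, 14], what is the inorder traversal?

Tree insertion order: [18, 22, 36, 46, 7, 6, 14]
Tree (level-order array): [18, 7, 22, 6, 14, None, 36, None, None, None, None, None, 46]
Inorder traversal: [6, 7, 14, 18, 22, 36, 46]


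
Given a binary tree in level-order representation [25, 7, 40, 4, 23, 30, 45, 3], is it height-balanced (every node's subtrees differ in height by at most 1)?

Tree (level-order array): [25, 7, 40, 4, 23, 30, 45, 3]
Definition: a tree is height-balanced if, at every node, |h(left) - h(right)| <= 1 (empty subtree has height -1).
Bottom-up per-node check:
  node 3: h_left=-1, h_right=-1, diff=0 [OK], height=0
  node 4: h_left=0, h_right=-1, diff=1 [OK], height=1
  node 23: h_left=-1, h_right=-1, diff=0 [OK], height=0
  node 7: h_left=1, h_right=0, diff=1 [OK], height=2
  node 30: h_left=-1, h_right=-1, diff=0 [OK], height=0
  node 45: h_left=-1, h_right=-1, diff=0 [OK], height=0
  node 40: h_left=0, h_right=0, diff=0 [OK], height=1
  node 25: h_left=2, h_right=1, diff=1 [OK], height=3
All nodes satisfy the balance condition.
Result: Balanced


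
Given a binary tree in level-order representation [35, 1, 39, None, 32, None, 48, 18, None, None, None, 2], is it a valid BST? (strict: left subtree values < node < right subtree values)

Level-order array: [35, 1, 39, None, 32, None, 48, 18, None, None, None, 2]
Validate using subtree bounds (lo, hi): at each node, require lo < value < hi,
then recurse left with hi=value and right with lo=value.
Preorder trace (stopping at first violation):
  at node 35 with bounds (-inf, +inf): OK
  at node 1 with bounds (-inf, 35): OK
  at node 32 with bounds (1, 35): OK
  at node 18 with bounds (1, 32): OK
  at node 2 with bounds (1, 18): OK
  at node 39 with bounds (35, +inf): OK
  at node 48 with bounds (39, +inf): OK
No violation found at any node.
Result: Valid BST


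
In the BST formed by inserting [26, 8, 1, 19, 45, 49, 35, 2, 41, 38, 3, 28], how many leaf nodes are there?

Tree built from: [26, 8, 1, 19, 45, 49, 35, 2, 41, 38, 3, 28]
Tree (level-order array): [26, 8, 45, 1, 19, 35, 49, None, 2, None, None, 28, 41, None, None, None, 3, None, None, 38]
Rule: A leaf has 0 children.
Per-node child counts:
  node 26: 2 child(ren)
  node 8: 2 child(ren)
  node 1: 1 child(ren)
  node 2: 1 child(ren)
  node 3: 0 child(ren)
  node 19: 0 child(ren)
  node 45: 2 child(ren)
  node 35: 2 child(ren)
  node 28: 0 child(ren)
  node 41: 1 child(ren)
  node 38: 0 child(ren)
  node 49: 0 child(ren)
Matching nodes: [3, 19, 28, 38, 49]
Count of leaf nodes: 5


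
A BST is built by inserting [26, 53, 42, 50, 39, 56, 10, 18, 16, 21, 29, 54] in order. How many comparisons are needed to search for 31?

Search path for 31: 26 -> 53 -> 42 -> 39 -> 29
Found: False
Comparisons: 5


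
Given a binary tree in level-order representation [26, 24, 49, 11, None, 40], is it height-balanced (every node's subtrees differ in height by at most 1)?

Tree (level-order array): [26, 24, 49, 11, None, 40]
Definition: a tree is height-balanced if, at every node, |h(left) - h(right)| <= 1 (empty subtree has height -1).
Bottom-up per-node check:
  node 11: h_left=-1, h_right=-1, diff=0 [OK], height=0
  node 24: h_left=0, h_right=-1, diff=1 [OK], height=1
  node 40: h_left=-1, h_right=-1, diff=0 [OK], height=0
  node 49: h_left=0, h_right=-1, diff=1 [OK], height=1
  node 26: h_left=1, h_right=1, diff=0 [OK], height=2
All nodes satisfy the balance condition.
Result: Balanced


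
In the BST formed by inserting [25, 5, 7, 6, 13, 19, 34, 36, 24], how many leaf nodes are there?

Tree built from: [25, 5, 7, 6, 13, 19, 34, 36, 24]
Tree (level-order array): [25, 5, 34, None, 7, None, 36, 6, 13, None, None, None, None, None, 19, None, 24]
Rule: A leaf has 0 children.
Per-node child counts:
  node 25: 2 child(ren)
  node 5: 1 child(ren)
  node 7: 2 child(ren)
  node 6: 0 child(ren)
  node 13: 1 child(ren)
  node 19: 1 child(ren)
  node 24: 0 child(ren)
  node 34: 1 child(ren)
  node 36: 0 child(ren)
Matching nodes: [6, 24, 36]
Count of leaf nodes: 3


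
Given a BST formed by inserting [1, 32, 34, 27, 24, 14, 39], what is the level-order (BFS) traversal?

Tree insertion order: [1, 32, 34, 27, 24, 14, 39]
Tree (level-order array): [1, None, 32, 27, 34, 24, None, None, 39, 14]
BFS from the root, enqueuing left then right child of each popped node:
  queue [1] -> pop 1, enqueue [32], visited so far: [1]
  queue [32] -> pop 32, enqueue [27, 34], visited so far: [1, 32]
  queue [27, 34] -> pop 27, enqueue [24], visited so far: [1, 32, 27]
  queue [34, 24] -> pop 34, enqueue [39], visited so far: [1, 32, 27, 34]
  queue [24, 39] -> pop 24, enqueue [14], visited so far: [1, 32, 27, 34, 24]
  queue [39, 14] -> pop 39, enqueue [none], visited so far: [1, 32, 27, 34, 24, 39]
  queue [14] -> pop 14, enqueue [none], visited so far: [1, 32, 27, 34, 24, 39, 14]
Result: [1, 32, 27, 34, 24, 39, 14]


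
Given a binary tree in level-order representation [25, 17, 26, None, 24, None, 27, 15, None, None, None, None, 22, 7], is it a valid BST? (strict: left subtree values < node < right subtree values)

Level-order array: [25, 17, 26, None, 24, None, 27, 15, None, None, None, None, 22, 7]
Validate using subtree bounds (lo, hi): at each node, require lo < value < hi,
then recurse left with hi=value and right with lo=value.
Preorder trace (stopping at first violation):
  at node 25 with bounds (-inf, +inf): OK
  at node 17 with bounds (-inf, 25): OK
  at node 24 with bounds (17, 25): OK
  at node 15 with bounds (17, 24): VIOLATION
Node 15 violates its bound: not (17 < 15 < 24).
Result: Not a valid BST


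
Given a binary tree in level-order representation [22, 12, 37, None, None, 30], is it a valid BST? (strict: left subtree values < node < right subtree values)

Level-order array: [22, 12, 37, None, None, 30]
Validate using subtree bounds (lo, hi): at each node, require lo < value < hi,
then recurse left with hi=value and right with lo=value.
Preorder trace (stopping at first violation):
  at node 22 with bounds (-inf, +inf): OK
  at node 12 with bounds (-inf, 22): OK
  at node 37 with bounds (22, +inf): OK
  at node 30 with bounds (22, 37): OK
No violation found at any node.
Result: Valid BST


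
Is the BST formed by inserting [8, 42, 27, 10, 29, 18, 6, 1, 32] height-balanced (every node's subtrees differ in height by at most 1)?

Tree (level-order array): [8, 6, 42, 1, None, 27, None, None, None, 10, 29, None, 18, None, 32]
Definition: a tree is height-balanced if, at every node, |h(left) - h(right)| <= 1 (empty subtree has height -1).
Bottom-up per-node check:
  node 1: h_left=-1, h_right=-1, diff=0 [OK], height=0
  node 6: h_left=0, h_right=-1, diff=1 [OK], height=1
  node 18: h_left=-1, h_right=-1, diff=0 [OK], height=0
  node 10: h_left=-1, h_right=0, diff=1 [OK], height=1
  node 32: h_left=-1, h_right=-1, diff=0 [OK], height=0
  node 29: h_left=-1, h_right=0, diff=1 [OK], height=1
  node 27: h_left=1, h_right=1, diff=0 [OK], height=2
  node 42: h_left=2, h_right=-1, diff=3 [FAIL (|2--1|=3 > 1)], height=3
  node 8: h_left=1, h_right=3, diff=2 [FAIL (|1-3|=2 > 1)], height=4
Node 42 violates the condition: |2 - -1| = 3 > 1.
Result: Not balanced


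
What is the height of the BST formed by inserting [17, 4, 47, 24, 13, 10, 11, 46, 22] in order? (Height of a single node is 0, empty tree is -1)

Insertion order: [17, 4, 47, 24, 13, 10, 11, 46, 22]
Tree (level-order array): [17, 4, 47, None, 13, 24, None, 10, None, 22, 46, None, 11]
Compute height bottom-up (empty subtree = -1):
  height(11) = 1 + max(-1, -1) = 0
  height(10) = 1 + max(-1, 0) = 1
  height(13) = 1 + max(1, -1) = 2
  height(4) = 1 + max(-1, 2) = 3
  height(22) = 1 + max(-1, -1) = 0
  height(46) = 1 + max(-1, -1) = 0
  height(24) = 1 + max(0, 0) = 1
  height(47) = 1 + max(1, -1) = 2
  height(17) = 1 + max(3, 2) = 4
Height = 4


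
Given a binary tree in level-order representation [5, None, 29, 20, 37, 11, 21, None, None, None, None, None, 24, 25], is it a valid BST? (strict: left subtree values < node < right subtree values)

Level-order array: [5, None, 29, 20, 37, 11, 21, None, None, None, None, None, 24, 25]
Validate using subtree bounds (lo, hi): at each node, require lo < value < hi,
then recurse left with hi=value and right with lo=value.
Preorder trace (stopping at first violation):
  at node 5 with bounds (-inf, +inf): OK
  at node 29 with bounds (5, +inf): OK
  at node 20 with bounds (5, 29): OK
  at node 11 with bounds (5, 20): OK
  at node 21 with bounds (20, 29): OK
  at node 24 with bounds (21, 29): OK
  at node 25 with bounds (21, 24): VIOLATION
Node 25 violates its bound: not (21 < 25 < 24).
Result: Not a valid BST


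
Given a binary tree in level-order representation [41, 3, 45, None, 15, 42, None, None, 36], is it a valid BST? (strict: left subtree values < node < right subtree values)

Level-order array: [41, 3, 45, None, 15, 42, None, None, 36]
Validate using subtree bounds (lo, hi): at each node, require lo < value < hi,
then recurse left with hi=value and right with lo=value.
Preorder trace (stopping at first violation):
  at node 41 with bounds (-inf, +inf): OK
  at node 3 with bounds (-inf, 41): OK
  at node 15 with bounds (3, 41): OK
  at node 36 with bounds (15, 41): OK
  at node 45 with bounds (41, +inf): OK
  at node 42 with bounds (41, 45): OK
No violation found at any node.
Result: Valid BST


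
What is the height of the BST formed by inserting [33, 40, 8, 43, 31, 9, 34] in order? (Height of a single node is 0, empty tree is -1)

Insertion order: [33, 40, 8, 43, 31, 9, 34]
Tree (level-order array): [33, 8, 40, None, 31, 34, 43, 9]
Compute height bottom-up (empty subtree = -1):
  height(9) = 1 + max(-1, -1) = 0
  height(31) = 1 + max(0, -1) = 1
  height(8) = 1 + max(-1, 1) = 2
  height(34) = 1 + max(-1, -1) = 0
  height(43) = 1 + max(-1, -1) = 0
  height(40) = 1 + max(0, 0) = 1
  height(33) = 1 + max(2, 1) = 3
Height = 3


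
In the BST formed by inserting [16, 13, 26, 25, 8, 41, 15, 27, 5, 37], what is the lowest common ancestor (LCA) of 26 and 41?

Tree insertion order: [16, 13, 26, 25, 8, 41, 15, 27, 5, 37]
Tree (level-order array): [16, 13, 26, 8, 15, 25, 41, 5, None, None, None, None, None, 27, None, None, None, None, 37]
In a BST, the LCA of p=26, q=41 is the first node v on the
root-to-leaf path with p <= v <= q (go left if both < v, right if both > v).
Walk from root:
  at 16: both 26 and 41 > 16, go right
  at 26: 26 <= 26 <= 41, this is the LCA
LCA = 26


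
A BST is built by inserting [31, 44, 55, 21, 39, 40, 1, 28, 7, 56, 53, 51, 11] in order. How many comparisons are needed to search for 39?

Search path for 39: 31 -> 44 -> 39
Found: True
Comparisons: 3


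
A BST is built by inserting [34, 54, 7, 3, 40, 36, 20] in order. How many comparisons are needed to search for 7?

Search path for 7: 34 -> 7
Found: True
Comparisons: 2


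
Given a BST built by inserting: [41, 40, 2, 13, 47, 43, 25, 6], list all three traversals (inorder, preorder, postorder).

Tree insertion order: [41, 40, 2, 13, 47, 43, 25, 6]
Tree (level-order array): [41, 40, 47, 2, None, 43, None, None, 13, None, None, 6, 25]
Inorder (L, root, R): [2, 6, 13, 25, 40, 41, 43, 47]
Preorder (root, L, R): [41, 40, 2, 13, 6, 25, 47, 43]
Postorder (L, R, root): [6, 25, 13, 2, 40, 43, 47, 41]


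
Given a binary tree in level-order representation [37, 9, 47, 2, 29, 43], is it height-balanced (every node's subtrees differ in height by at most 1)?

Tree (level-order array): [37, 9, 47, 2, 29, 43]
Definition: a tree is height-balanced if, at every node, |h(left) - h(right)| <= 1 (empty subtree has height -1).
Bottom-up per-node check:
  node 2: h_left=-1, h_right=-1, diff=0 [OK], height=0
  node 29: h_left=-1, h_right=-1, diff=0 [OK], height=0
  node 9: h_left=0, h_right=0, diff=0 [OK], height=1
  node 43: h_left=-1, h_right=-1, diff=0 [OK], height=0
  node 47: h_left=0, h_right=-1, diff=1 [OK], height=1
  node 37: h_left=1, h_right=1, diff=0 [OK], height=2
All nodes satisfy the balance condition.
Result: Balanced


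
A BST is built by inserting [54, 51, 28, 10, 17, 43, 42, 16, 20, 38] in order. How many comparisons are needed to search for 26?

Search path for 26: 54 -> 51 -> 28 -> 10 -> 17 -> 20
Found: False
Comparisons: 6


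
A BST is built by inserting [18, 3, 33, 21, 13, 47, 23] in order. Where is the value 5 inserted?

Starting tree (level order): [18, 3, 33, None, 13, 21, 47, None, None, None, 23]
Insertion path: 18 -> 3 -> 13
Result: insert 5 as left child of 13
Final tree (level order): [18, 3, 33, None, 13, 21, 47, 5, None, None, 23]


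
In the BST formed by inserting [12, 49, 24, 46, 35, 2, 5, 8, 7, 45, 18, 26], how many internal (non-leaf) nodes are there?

Tree built from: [12, 49, 24, 46, 35, 2, 5, 8, 7, 45, 18, 26]
Tree (level-order array): [12, 2, 49, None, 5, 24, None, None, 8, 18, 46, 7, None, None, None, 35, None, None, None, 26, 45]
Rule: An internal node has at least one child.
Per-node child counts:
  node 12: 2 child(ren)
  node 2: 1 child(ren)
  node 5: 1 child(ren)
  node 8: 1 child(ren)
  node 7: 0 child(ren)
  node 49: 1 child(ren)
  node 24: 2 child(ren)
  node 18: 0 child(ren)
  node 46: 1 child(ren)
  node 35: 2 child(ren)
  node 26: 0 child(ren)
  node 45: 0 child(ren)
Matching nodes: [12, 2, 5, 8, 49, 24, 46, 35]
Count of internal (non-leaf) nodes: 8


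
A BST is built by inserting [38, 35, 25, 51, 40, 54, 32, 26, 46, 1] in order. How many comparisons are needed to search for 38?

Search path for 38: 38
Found: True
Comparisons: 1


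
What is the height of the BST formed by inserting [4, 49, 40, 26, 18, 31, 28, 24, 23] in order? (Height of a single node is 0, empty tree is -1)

Insertion order: [4, 49, 40, 26, 18, 31, 28, 24, 23]
Tree (level-order array): [4, None, 49, 40, None, 26, None, 18, 31, None, 24, 28, None, 23]
Compute height bottom-up (empty subtree = -1):
  height(23) = 1 + max(-1, -1) = 0
  height(24) = 1 + max(0, -1) = 1
  height(18) = 1 + max(-1, 1) = 2
  height(28) = 1 + max(-1, -1) = 0
  height(31) = 1 + max(0, -1) = 1
  height(26) = 1 + max(2, 1) = 3
  height(40) = 1 + max(3, -1) = 4
  height(49) = 1 + max(4, -1) = 5
  height(4) = 1 + max(-1, 5) = 6
Height = 6


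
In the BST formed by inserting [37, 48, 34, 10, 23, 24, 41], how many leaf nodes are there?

Tree built from: [37, 48, 34, 10, 23, 24, 41]
Tree (level-order array): [37, 34, 48, 10, None, 41, None, None, 23, None, None, None, 24]
Rule: A leaf has 0 children.
Per-node child counts:
  node 37: 2 child(ren)
  node 34: 1 child(ren)
  node 10: 1 child(ren)
  node 23: 1 child(ren)
  node 24: 0 child(ren)
  node 48: 1 child(ren)
  node 41: 0 child(ren)
Matching nodes: [24, 41]
Count of leaf nodes: 2


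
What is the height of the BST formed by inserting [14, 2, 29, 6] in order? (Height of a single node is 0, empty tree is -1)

Insertion order: [14, 2, 29, 6]
Tree (level-order array): [14, 2, 29, None, 6]
Compute height bottom-up (empty subtree = -1):
  height(6) = 1 + max(-1, -1) = 0
  height(2) = 1 + max(-1, 0) = 1
  height(29) = 1 + max(-1, -1) = 0
  height(14) = 1 + max(1, 0) = 2
Height = 2


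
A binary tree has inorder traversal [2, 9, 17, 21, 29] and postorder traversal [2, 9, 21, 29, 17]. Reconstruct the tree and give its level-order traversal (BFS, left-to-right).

Inorder:   [2, 9, 17, 21, 29]
Postorder: [2, 9, 21, 29, 17]
Algorithm: postorder visits root last, so walk postorder right-to-left;
each value is the root of the current inorder slice — split it at that
value, recurse on the right subtree first, then the left.
Recursive splits:
  root=17; inorder splits into left=[2, 9], right=[21, 29]
  root=29; inorder splits into left=[21], right=[]
  root=21; inorder splits into left=[], right=[]
  root=9; inorder splits into left=[2], right=[]
  root=2; inorder splits into left=[], right=[]
Reconstructed level-order: [17, 9, 29, 2, 21]


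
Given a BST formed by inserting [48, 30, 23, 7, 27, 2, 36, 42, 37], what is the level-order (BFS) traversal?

Tree insertion order: [48, 30, 23, 7, 27, 2, 36, 42, 37]
Tree (level-order array): [48, 30, None, 23, 36, 7, 27, None, 42, 2, None, None, None, 37]
BFS from the root, enqueuing left then right child of each popped node:
  queue [48] -> pop 48, enqueue [30], visited so far: [48]
  queue [30] -> pop 30, enqueue [23, 36], visited so far: [48, 30]
  queue [23, 36] -> pop 23, enqueue [7, 27], visited so far: [48, 30, 23]
  queue [36, 7, 27] -> pop 36, enqueue [42], visited so far: [48, 30, 23, 36]
  queue [7, 27, 42] -> pop 7, enqueue [2], visited so far: [48, 30, 23, 36, 7]
  queue [27, 42, 2] -> pop 27, enqueue [none], visited so far: [48, 30, 23, 36, 7, 27]
  queue [42, 2] -> pop 42, enqueue [37], visited so far: [48, 30, 23, 36, 7, 27, 42]
  queue [2, 37] -> pop 2, enqueue [none], visited so far: [48, 30, 23, 36, 7, 27, 42, 2]
  queue [37] -> pop 37, enqueue [none], visited so far: [48, 30, 23, 36, 7, 27, 42, 2, 37]
Result: [48, 30, 23, 36, 7, 27, 42, 2, 37]
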